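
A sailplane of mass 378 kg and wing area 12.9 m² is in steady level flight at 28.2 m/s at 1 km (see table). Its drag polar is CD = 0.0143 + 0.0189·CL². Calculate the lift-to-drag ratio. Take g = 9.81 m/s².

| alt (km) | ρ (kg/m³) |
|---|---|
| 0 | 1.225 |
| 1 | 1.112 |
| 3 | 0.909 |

L/D = 29.2

At 1 km, from the table: ρ = 1.112 kg/m³.
Level flight ⇒ L = W = m·g = 378 × 9.81 = 3708.2 N.
q = ½ρv² = ½ × 1.112 × 28.2² = 442.2 Pa.
CL = W/(q·S) = 3708.2 / (442.2 × 12.9) = 0.6501.
CD = 0.0143 + 0.0189 × 0.6501² = 0.02229.
L/D = CL/CD = 0.6501 / 0.02229 = 29.2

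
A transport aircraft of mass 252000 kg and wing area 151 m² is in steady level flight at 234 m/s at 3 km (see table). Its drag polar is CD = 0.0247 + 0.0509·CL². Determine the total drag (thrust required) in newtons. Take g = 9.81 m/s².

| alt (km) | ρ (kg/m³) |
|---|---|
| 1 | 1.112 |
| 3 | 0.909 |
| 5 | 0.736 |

At 3 km, from the table: ρ = 0.909 kg/m³.
In steady level flight, lift balances weight: W = mg = 252000 × 9.81 = 2.4721×10^6 N.
Dynamic pressure q = 0.5 × 0.909 × 234² = 24890 Pa.
Required CL = L/(qS) = 2.4721×10^6/(24890·151) = 0.6579.
CD = 0.0247 + 0.0509 × 0.6579² = 0.04673.
D = q·S·CD = 24890 × 151 × 0.04673 = 1.756×10^5 N

D = 1.76×10^5 N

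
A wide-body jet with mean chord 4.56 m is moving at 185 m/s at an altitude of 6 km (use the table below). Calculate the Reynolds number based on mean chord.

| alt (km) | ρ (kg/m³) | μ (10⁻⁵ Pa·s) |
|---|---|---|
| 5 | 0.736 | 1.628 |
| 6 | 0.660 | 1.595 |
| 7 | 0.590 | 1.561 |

Re = 3.49×10^7

At 6 km, from the table: ρ = 0.660 kg/m³, μ = 1.595×10⁻⁵ Pa·s.
Re = ρ·v·c/μ = 0.66 × 185 × 4.56 / (1.595×10⁻⁵) = 3.49×10^7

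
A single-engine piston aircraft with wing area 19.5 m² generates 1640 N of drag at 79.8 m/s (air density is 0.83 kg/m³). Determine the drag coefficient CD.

From D = ½ρv²S·CD, rearranging gives CD = 2D/(ρv²S).
CD = 2 × 1640 / (0.83 × 79.8² × 19.5) = 0.0318

CD = 0.0318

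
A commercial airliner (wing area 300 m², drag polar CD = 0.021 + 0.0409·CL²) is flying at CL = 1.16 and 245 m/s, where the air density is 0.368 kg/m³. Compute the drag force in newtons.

CD = 0.021 + 0.0409 × 1.16² = 0.07604
D = ½ρv²S·CD = ½ × 0.368 × 245² × 300 × 0.07604 = 2.52×10^5 N

D = 2.52×10^5 N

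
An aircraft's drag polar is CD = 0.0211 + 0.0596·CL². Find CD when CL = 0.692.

CD = 0.0496

CD = 0.0211 + 0.0596 × 0.692² = 0.0211 + 0.02854 = 0.0496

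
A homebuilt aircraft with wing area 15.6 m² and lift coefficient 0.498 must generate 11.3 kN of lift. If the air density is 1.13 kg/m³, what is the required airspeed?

v = 50.7 m/s

L = ½ρv²S·CL ⇒ v = √(2L/(ρ·S·CL))
v = √(2 × 11300 / (1.13 × 15.6 × 0.498)) = √2574 = 50.7 m/s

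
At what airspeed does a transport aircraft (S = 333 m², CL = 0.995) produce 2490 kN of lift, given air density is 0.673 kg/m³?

L = ½ρv²S·CL ⇒ v = √(2L/(ρ·S·CL))
v = √(2 × 2.49×10^6 / (0.673 × 333 × 0.995)) = √22330 = 149 m/s

v = 149 m/s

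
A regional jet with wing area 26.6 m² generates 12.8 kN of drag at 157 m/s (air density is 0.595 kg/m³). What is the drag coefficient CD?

CD = 0.0656

From D = ½ρv²S·CD, rearranging gives CD = 2D/(ρv²S).
CD = 2 × 12800 / (0.595 × 157² × 26.6) = 0.0656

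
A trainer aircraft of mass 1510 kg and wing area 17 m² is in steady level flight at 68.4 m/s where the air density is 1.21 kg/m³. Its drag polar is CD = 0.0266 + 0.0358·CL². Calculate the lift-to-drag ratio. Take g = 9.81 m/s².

L/D = 10.3

In steady level flight, lift balances weight: W = mg = 1510 × 9.81 = 14813 N.
q = ½ρv² = ½ × 1.21 × 68.4² = 2831 Pa.
Required CL = L/(qS) = 14813/(2831·17) = 0.3078.
CD = 0.0266 + 0.0358 × 0.3078² = 0.02999.
L/D = CL/CD = 0.3078 / 0.02999 = 10.3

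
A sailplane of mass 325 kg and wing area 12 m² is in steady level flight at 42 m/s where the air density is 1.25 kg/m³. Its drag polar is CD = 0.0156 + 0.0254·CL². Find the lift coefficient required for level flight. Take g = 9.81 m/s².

CL = 0.241

Level flight ⇒ L = W = m·g = 325 × 9.81 = 3188.2 N.
q = ½ρv² = ½ × 1.25 × 42² = 1102 Pa.
Required CL = L/(qS) = 3188.2/(1102·12) = 0.241.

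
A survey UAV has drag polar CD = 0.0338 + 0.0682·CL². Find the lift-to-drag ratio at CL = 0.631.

L/D = 10.4

CD = 0.0338 + 0.0682 × 0.631² = 0.06095
L/D = CL/CD = 0.631 / 0.06095 = 10.4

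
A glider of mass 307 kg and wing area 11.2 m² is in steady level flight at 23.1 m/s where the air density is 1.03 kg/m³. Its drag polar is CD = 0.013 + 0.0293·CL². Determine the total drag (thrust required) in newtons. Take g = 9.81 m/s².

Level flight ⇒ L = W = m·g = 307 × 9.81 = 3011.7 N.
Dynamic pressure q = 0.5 × 1.03 × 23.1² = 274.8 Pa.
CL = W/(q·S) = 3011.7 / (274.8 × 11.2) = 0.9785.
CD = 0.013 + 0.0293 × 0.9785² = 0.04105.
D = q·S·CD = 274.8 × 11.2 × 0.04105 = 126.4 N

D = 126 N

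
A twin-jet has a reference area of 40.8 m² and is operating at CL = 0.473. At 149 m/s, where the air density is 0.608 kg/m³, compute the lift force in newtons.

L = ½ρv²S·CL = ½ × 0.608 × 149² × 40.8 × 0.473 = 1.3×10^5 N ≈ 130 kN

L = 1.3×10^5 N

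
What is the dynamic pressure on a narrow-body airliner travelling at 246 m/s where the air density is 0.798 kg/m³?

q = ½ρv² = ½ × 0.798 × 246² = 24100 Pa

q = 24100 Pa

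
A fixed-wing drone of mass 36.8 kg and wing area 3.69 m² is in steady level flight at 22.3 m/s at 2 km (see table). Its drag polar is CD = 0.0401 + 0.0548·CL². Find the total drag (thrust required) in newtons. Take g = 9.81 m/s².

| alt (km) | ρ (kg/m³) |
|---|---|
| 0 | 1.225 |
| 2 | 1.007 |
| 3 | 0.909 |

At 2 km, from the table: ρ = 1.007 kg/m³.
Level flight ⇒ L = W = m·g = 36.8 × 9.81 = 361.01 N.
q = ½ρv² = ½ × 1.007 × 22.3² = 250.4 Pa.
CL = 2W/(ρv²S) = 2×361.01/(1.007×22.3²×3.69) = 0.3907.
CD = 0.0401 + 0.0548 × 0.3907² = 0.04847.
D = q·S·CD = 250.4 × 3.69 × 0.04847 = 44.78 N

D = 44.8 N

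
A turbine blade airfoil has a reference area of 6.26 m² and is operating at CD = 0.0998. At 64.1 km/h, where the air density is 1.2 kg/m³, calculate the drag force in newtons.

D = 119 N

Convert speed: v = 64.1 km/h ÷ 3.6 = 17.81 m/s.
Dynamic pressure q = ½ρv² = ½ × 1.2 × 17.81² = 190.2 Pa.
D = q·S·CD = 190.2 × 6.26 × 0.0998 = 119 N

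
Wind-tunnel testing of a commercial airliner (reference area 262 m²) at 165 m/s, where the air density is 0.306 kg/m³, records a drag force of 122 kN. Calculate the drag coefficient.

CD = 0.112

From D = ½ρv²S·CD, rearranging gives CD = 2D/(ρv²S).
CD = 2 × 1.22×10^5 / (0.306 × 165² × 262) = 0.112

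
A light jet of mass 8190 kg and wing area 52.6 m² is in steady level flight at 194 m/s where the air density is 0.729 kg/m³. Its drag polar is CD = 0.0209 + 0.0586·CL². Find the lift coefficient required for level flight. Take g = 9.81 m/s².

Weight W = mg = 8190 × 9.81 = 80344 N; in level flight L = W.
q = ½ρv² = ½ × 0.729 × 194² = 13720 Pa.
CL = W/(q·S) = 80344 / (13720 × 52.6) = 0.1113.

CL = 0.111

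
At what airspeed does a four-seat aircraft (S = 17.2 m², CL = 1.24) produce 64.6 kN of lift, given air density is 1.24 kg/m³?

L = ½ρv²S·CL ⇒ v = √(2L/(ρ·S·CL))
v = √(2 × 64600 / (1.24 × 17.2 × 1.24)) = √4885 = 69.9 m/s

v = 69.9 m/s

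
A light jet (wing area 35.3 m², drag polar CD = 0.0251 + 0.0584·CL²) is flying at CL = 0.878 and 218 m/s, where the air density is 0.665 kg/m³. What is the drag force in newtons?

CD = 0.0251 + 0.0584 × 0.878² = 0.07012
D = ½ρv²S·CD = ½ × 0.665 × 218² × 35.3 × 0.07012 = 39100 N

D = 39100 N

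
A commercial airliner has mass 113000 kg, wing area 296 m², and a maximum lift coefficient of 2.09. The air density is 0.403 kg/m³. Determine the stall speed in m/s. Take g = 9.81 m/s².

Stall occurs when L = W at CL,max. W = mg = 113000 × 9.81 = 1.109×10^6 N.
V_stall = √(2W/(ρ·S·CL,max)) = √(2 × 1.109×10^6 / (0.403 × 296 × 2.09))
V_stall = √8893 = 94.3 m/s

V_stall = 94.3 m/s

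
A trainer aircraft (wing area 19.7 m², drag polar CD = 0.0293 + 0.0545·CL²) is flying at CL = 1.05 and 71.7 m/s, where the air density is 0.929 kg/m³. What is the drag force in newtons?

CD = 0.0293 + 0.0545 × 1.05² = 0.08939
D = ½ρv²S·CD = ½ × 0.929 × 71.7² × 19.7 × 0.08939 = 4200 N

D = 4200 N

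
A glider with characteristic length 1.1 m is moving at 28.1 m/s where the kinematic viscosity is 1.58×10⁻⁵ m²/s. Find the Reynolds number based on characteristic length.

Re = v·c/ν = 28.1 × 1.1 / (1.58×10⁻⁵) = 1.96×10^6

Re = 1.96×10^6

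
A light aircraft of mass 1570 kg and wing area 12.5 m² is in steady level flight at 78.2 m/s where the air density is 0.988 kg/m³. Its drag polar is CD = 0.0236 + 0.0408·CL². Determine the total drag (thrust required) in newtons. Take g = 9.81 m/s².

In steady level flight, lift balances weight: W = mg = 1570 × 9.81 = 15402 N.
Dynamic pressure q = 0.5 × 0.988 × 78.2² = 3021 Pa.
Required CL = L/(qS) = 15402/(3021·12.5) = 0.4079.
CD = 0.0236 + 0.0408 × 0.4079² = 0.03039.
D = q·S·CD = 3021 × 12.5 × 0.03039 = 1147 N

D = 1150 N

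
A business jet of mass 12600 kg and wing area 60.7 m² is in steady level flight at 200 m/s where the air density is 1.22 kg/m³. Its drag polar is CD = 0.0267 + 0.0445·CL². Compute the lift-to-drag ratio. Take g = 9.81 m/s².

L/D = 3.09

In steady level flight, lift balances weight: W = mg = 12600 × 9.81 = 1.2361×10^5 N.
q = ½ρv² = ½ × 1.22 × 200² = 24400 Pa.
CL = W/(q·S) = 1.2361×10^5 / (24400 × 60.7) = 0.08346.
CD = 0.0267 + 0.0445 × 0.08346² = 0.02701.
L/D = CL/CD = 0.08346 / 0.02701 = 3.09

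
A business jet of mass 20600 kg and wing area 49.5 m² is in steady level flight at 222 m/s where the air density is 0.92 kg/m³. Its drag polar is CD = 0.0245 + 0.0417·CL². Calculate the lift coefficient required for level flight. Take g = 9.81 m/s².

CL = 0.18

Level flight ⇒ L = W = m·g = 20600 × 9.81 = 2.0209×10^5 N.
q = ½ρv² = ½ × 0.92 × 222² = 22670 Pa.
Required CL = L/(qS) = 2.0209×10^5/(22670·49.5) = 0.1801.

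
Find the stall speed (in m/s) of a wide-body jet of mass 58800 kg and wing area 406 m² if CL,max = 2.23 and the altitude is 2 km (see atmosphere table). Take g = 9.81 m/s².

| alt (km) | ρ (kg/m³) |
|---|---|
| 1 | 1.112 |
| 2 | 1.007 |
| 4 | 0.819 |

At 2 km, from the table: ρ = 1.007 kg/m³.
At stall, lift equals weight: L = W = m·g = 58800 × 9.81 = 5.768×10^5 N.
V_stall = √(2W/(ρ·S·CL,max)) = √(2 × 5.768×10^5 / (1.007 × 406 × 2.23))
V_stall = √1265 = 35.6 m/s

V_stall = 35.6 m/s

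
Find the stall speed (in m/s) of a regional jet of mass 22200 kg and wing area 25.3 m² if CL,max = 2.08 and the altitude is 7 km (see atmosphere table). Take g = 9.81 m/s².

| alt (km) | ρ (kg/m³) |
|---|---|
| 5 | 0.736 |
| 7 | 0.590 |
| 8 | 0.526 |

V_stall = 118 m/s

At 7 km, from the table: ρ = 0.590 kg/m³.
Stall occurs when L = W at CL,max. W = mg = 22200 × 9.81 = 2.178×10^5 N.
V_stall = √(2W/(ρ·S·CL,max)) = √(2 × 2.178×10^5 / (0.59 × 25.3 × 2.08))
V_stall = √14030 = 118 m/s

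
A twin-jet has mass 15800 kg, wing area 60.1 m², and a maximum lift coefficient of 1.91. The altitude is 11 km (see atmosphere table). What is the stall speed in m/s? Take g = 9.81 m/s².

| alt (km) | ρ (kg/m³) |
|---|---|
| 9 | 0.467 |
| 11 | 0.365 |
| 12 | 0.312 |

V_stall = 86 m/s

At 11 km, from the table: ρ = 0.365 kg/m³.
At stall, lift equals weight: L = W = m·g = 15800 × 9.81 = 1.55×10^5 N.
V_stall = √(2W/(ρ·S·CL,max)) = √(2 × 1.55×10^5 / (0.365 × 60.1 × 1.91))
V_stall = √7399 = 86 m/s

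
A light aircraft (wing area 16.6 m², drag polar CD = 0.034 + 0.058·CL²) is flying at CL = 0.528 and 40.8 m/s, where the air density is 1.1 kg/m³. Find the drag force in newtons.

CD = 0.034 + 0.058 × 0.528² = 0.05017
D = ½ρv²S·CD = ½ × 1.1 × 40.8² × 16.6 × 0.05017 = 762 N

D = 762 N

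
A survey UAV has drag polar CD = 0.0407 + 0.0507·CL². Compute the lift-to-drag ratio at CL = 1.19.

CD = 0.0407 + 0.0507 × 1.19² = 0.1125
L/D = CL/CD = 1.19 / 0.1125 = 10.6

L/D = 10.6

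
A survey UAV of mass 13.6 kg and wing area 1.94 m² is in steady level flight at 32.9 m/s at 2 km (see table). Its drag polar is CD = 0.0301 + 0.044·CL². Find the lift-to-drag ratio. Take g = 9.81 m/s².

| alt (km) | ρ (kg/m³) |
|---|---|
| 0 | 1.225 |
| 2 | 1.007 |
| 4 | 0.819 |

At 2 km, from the table: ρ = 1.007 kg/m³.
Weight W = mg = 13.6 × 9.81 = 133.42 N; in level flight L = W.
Dynamic pressure q = 0.5 × 1.007 × 32.9² = 545 Pa.
CL = W/(q·S) = 133.42 / (545 × 1.94) = 0.1262.
CD = 0.0301 + 0.044 × 0.1262² = 0.0308.
L/D = CL/CD = 0.1262 / 0.0308 = 4.1

L/D = 4.1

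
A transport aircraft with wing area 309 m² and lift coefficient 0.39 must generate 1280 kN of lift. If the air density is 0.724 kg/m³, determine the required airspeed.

L = ½ρv²S·CL ⇒ v = √(2L/(ρ·S·CL))
v = √(2 × 1.28×10^6 / (0.724 × 309 × 0.39)) = √29340 = 171 m/s

v = 171 m/s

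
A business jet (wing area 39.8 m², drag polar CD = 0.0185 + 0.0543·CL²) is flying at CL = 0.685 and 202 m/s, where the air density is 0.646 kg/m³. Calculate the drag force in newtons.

D = 23100 N

CD = 0.0185 + 0.0543 × 0.685² = 0.04398
D = ½ρv²S·CD = ½ × 0.646 × 202² × 39.8 × 0.04398 = 23100 N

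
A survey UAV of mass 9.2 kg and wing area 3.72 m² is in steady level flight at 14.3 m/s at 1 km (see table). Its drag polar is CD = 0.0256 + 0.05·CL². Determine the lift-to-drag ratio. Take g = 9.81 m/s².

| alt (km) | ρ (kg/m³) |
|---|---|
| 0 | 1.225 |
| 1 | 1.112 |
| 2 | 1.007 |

At 1 km, from the table: ρ = 1.112 kg/m³.
Weight W = mg = 9.2 × 9.81 = 90.252 N; in level flight L = W.
q = ½ρv² = ½ × 1.112 × 14.3² = 113.7 Pa.
CL = W/(q·S) = 90.252 / (113.7 × 3.72) = 0.2134.
CD = 0.0256 + 0.05 × 0.2134² = 0.02788.
L/D = CL/CD = 0.2134 / 0.02788 = 7.65

L/D = 7.65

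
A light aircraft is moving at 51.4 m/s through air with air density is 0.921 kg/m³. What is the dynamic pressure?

q = 1220 Pa

q = ½ρv² = ½ × 0.921 × 51.4² = 1220 Pa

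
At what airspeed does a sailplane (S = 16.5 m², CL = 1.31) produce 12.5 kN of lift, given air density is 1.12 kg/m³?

v = 32.1 m/s

L = ½ρv²S·CL ⇒ v = √(2L/(ρ·S·CL))
v = √(2 × 12500 / (1.12 × 16.5 × 1.31)) = √1033 = 32.1 m/s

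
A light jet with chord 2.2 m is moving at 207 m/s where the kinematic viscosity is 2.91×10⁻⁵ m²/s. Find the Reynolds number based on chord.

Re = v·c/ν = 207 × 2.2 / (2.91×10⁻⁵) = 1.56×10^7

Re = 1.56×10^7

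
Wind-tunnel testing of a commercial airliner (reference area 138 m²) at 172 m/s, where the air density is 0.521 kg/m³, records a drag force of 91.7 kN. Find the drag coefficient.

From D = ½ρv²S·CD, rearranging gives CD = 2D/(ρv²S).
CD = 2 × 91700 / (0.521 × 172² × 138) = 0.0862

CD = 0.0862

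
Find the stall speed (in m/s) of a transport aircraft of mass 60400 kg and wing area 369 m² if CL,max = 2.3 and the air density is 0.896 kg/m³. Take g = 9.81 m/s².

Stall occurs when L = W at CL,max. W = mg = 60400 × 9.81 = 5.925×10^5 N.
From L = ½ρV²S·CL,max = W: V_stall = √(2W/(ρSCL,max)) = √(2·5.925×10^5/(0.896·369·2.3))
V_stall = √1558 = 39.5 m/s

V_stall = 39.5 m/s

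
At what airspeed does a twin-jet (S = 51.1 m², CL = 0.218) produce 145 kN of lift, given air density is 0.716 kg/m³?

L = ½ρv²S·CL ⇒ v = √(2L/(ρ·S·CL))
v = √(2 × 1.45×10^5 / (0.716 × 51.1 × 0.218)) = √36360 = 191 m/s

v = 191 m/s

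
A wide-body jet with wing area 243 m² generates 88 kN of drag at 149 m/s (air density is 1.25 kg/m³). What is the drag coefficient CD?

From D = ½ρv²S·CD, rearranging gives CD = 2D/(ρv²S).
CD = 2 × 88000 / (1.25 × 149² × 243) = 0.0261

CD = 0.0261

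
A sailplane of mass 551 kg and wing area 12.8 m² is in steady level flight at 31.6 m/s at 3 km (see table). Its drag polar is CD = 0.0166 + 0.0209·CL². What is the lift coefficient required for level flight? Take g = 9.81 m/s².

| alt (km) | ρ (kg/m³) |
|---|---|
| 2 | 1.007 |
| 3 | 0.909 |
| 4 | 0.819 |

At 3 km, from the table: ρ = 0.909 kg/m³.
In steady level flight, lift balances weight: W = mg = 551 × 9.81 = 5405.3 N.
q = ½ρv² = ½ × 0.909 × 31.6² = 453.8 Pa.
CL = W/(q·S) = 5405.3 / (453.8 × 12.8) = 0.9305.

CL = 0.93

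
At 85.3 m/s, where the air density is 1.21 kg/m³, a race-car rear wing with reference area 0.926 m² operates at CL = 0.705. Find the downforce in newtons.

L = 2870 N

L = ½ρv²S·CL = ½ × 1.21 × 85.3² × 0.926 × 0.705 = 2870 N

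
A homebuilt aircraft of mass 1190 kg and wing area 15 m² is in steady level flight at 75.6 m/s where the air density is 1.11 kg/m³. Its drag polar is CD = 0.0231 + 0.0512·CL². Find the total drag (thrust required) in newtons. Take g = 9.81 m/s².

D = 1250 N

Level flight ⇒ L = W = m·g = 1190 × 9.81 = 11674 N.
Dynamic pressure q = 0.5 × 1.11 × 75.6² = 3172 Pa.
CL = W/(q·S) = 11674 / (3172 × 15) = 0.2454.
CD = 0.0231 + 0.0512 × 0.2454² = 0.02618.
D = q·S·CD = 3172 × 15 × 0.02618 = 1246 N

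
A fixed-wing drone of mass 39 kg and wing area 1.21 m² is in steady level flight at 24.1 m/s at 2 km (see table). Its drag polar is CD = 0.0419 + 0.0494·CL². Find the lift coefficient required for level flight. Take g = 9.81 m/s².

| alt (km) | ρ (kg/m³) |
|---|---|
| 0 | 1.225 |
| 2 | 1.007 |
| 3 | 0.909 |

At 2 km, from the table: ρ = 1.007 kg/m³.
Level flight ⇒ L = W = m·g = 39 × 9.81 = 382.59 N.
q = ½ρv² = ½ × 1.007 × 24.1² = 292.4 Pa.
CL = 2W/(ρv²S) = 2×382.59/(1.007×24.1²×1.21) = 1.081.

CL = 1.08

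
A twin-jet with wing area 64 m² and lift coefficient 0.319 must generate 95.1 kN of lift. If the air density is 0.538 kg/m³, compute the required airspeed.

v = 132 m/s

L = ½ρv²S·CL ⇒ v = √(2L/(ρ·S·CL))
v = √(2 × 95100 / (0.538 × 64 × 0.319)) = √17320 = 132 m/s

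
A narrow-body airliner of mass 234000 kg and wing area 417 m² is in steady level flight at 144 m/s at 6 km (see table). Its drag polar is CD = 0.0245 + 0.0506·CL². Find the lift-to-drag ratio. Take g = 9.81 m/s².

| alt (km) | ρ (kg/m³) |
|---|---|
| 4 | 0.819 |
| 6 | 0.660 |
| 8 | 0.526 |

L/D = 14.1

At 6 km, from the table: ρ = 0.660 kg/m³.
Weight W = mg = 234000 × 9.81 = 2.2955×10^6 N; in level flight L = W.
Dynamic pressure q = 0.5 × 0.66 × 144² = 6843 Pa.
Required CL = L/(qS) = 2.2955×10^6/(6843·417) = 0.8045.
CD = 0.0245 + 0.0506 × 0.8045² = 0.05725.
L/D = CL/CD = 0.8045 / 0.05725 = 14.1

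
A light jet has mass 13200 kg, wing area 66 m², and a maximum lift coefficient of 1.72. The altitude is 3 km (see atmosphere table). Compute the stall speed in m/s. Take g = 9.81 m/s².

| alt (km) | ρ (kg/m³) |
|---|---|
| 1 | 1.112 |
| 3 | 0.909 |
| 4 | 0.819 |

V_stall = 50.1 m/s

At 3 km, from the table: ρ = 0.909 kg/m³.
Weight W = mg = 13200 × 9.81 = 1.295×10^5 N.
From L = ½ρV²S·CL,max = W: V_stall = √(2W/(ρSCL,max)) = √(2·1.295×10^5/(0.909·66·1.72))
V_stall = √2510 = 50.1 m/s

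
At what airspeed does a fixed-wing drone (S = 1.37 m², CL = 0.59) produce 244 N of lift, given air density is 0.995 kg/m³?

v = 24.6 m/s

L = ½ρv²S·CL ⇒ v = √(2L/(ρ·S·CL))
v = √(2 × 244 / (0.995 × 1.37 × 0.59)) = √606.8 = 24.6 m/s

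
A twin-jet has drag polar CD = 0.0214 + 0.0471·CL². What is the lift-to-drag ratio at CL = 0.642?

L/D = 15.7

CD = 0.0214 + 0.0471 × 0.642² = 0.04081
L/D = CL/CD = 0.642 / 0.04081 = 15.7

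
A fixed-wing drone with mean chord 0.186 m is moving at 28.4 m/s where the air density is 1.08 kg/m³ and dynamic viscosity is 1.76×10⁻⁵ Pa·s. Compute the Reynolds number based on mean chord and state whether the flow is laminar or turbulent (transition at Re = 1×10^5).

Re = ρ·v·c/μ = 1.08 × 28.4 × 0.186 / (1.76×10⁻⁵) = 3.24×10^5
Since 3.24×10^5 > 1×10^5, the flow is turbulent.

Re = 3.24×10^5 (turbulent)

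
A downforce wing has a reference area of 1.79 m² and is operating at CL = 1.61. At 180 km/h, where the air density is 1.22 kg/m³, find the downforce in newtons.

L = 4390 N

Convert speed: v = 180 km/h ÷ 3.6 = 50 m/s.
Dynamic pressure q = ½ρv² = ½ × 1.22 × 50² = 1525 Pa.
L = q·S·CL = 1525 × 1.79 × 1.61 = 4390 N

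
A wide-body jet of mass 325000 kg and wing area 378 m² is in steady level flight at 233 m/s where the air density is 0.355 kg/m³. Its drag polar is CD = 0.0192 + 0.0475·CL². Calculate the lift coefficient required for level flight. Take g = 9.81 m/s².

CL = 0.875

Weight W = mg = 325000 × 9.81 = 3.1882×10^6 N; in level flight L = W.
q = ½ρv² = ½ × 0.355 × 233² = 9636 Pa.
CL = W/(q·S) = 3.1882×10^6 / (9636 × 378) = 0.8753.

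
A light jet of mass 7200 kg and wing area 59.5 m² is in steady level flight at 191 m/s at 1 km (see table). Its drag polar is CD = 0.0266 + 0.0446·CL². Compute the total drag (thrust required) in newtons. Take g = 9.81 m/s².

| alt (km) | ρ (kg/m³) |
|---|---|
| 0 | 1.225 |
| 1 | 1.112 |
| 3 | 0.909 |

At 1 km, from the table: ρ = 1.112 kg/m³.
Weight W = mg = 7200 × 9.81 = 70632 N; in level flight L = W.
Dynamic pressure q = 0.5 × 1.112 × 191² = 20280 Pa.
CL = W/(q·S) = 70632 / (20280 × 59.5) = 0.05853.
CD = 0.0266 + 0.0446 × 0.05853² = 0.02675.
D = q·S·CD = 20280 × 59.5 × 0.02675 = 32290 N

D = 32300 N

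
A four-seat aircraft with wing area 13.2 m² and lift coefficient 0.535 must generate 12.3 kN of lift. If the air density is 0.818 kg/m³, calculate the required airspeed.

v = 65.3 m/s

L = ½ρv²S·CL ⇒ v = √(2L/(ρ·S·CL))
v = √(2 × 12300 / (0.818 × 13.2 × 0.535)) = √4258 = 65.3 m/s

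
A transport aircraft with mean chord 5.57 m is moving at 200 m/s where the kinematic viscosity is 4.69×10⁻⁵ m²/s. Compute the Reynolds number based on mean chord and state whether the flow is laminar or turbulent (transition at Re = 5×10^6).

Re = 2.38×10^7 (turbulent)

Re = v·c/ν = 200 × 5.57 / (4.69×10⁻⁵) = 2.38×10^7
Since 2.38×10^7 > 5×10^6, the flow is turbulent.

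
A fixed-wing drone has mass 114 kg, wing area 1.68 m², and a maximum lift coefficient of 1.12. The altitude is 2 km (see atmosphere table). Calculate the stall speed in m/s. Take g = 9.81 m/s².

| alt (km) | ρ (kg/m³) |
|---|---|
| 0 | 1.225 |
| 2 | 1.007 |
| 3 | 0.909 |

V_stall = 34.4 m/s

At 2 km, from the table: ρ = 1.007 kg/m³.
Stall occurs when L = W at CL,max. W = mg = 114 × 9.81 = 1118 N.
V_stall = √(2W/(ρ·S·CL,max)) = √(2 × 1118 / (1.007 × 1.68 × 1.12))
V_stall = √1180 = 34.4 m/s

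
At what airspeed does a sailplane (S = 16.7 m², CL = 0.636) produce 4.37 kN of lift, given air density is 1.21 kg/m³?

v = 26.1 m/s

L = ½ρv²S·CL ⇒ v = √(2L/(ρ·S·CL))
v = √(2 × 4370 / (1.21 × 16.7 × 0.636)) = √680.1 = 26.1 m/s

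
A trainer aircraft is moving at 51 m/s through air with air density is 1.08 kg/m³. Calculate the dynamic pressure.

q = ½ρv² = ½ × 1.08 × 51² = 1400 Pa

q = 1400 Pa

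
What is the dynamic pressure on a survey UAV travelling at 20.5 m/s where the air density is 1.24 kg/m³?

q = ½ρv² = ½ × 1.24 × 20.5² = 261 Pa

q = 261 Pa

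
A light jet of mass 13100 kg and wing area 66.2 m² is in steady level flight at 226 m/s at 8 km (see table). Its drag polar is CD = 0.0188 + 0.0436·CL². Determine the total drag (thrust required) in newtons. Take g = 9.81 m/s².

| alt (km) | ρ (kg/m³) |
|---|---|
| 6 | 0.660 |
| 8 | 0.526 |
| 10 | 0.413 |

D = 17500 N

At 8 km, from the table: ρ = 0.526 kg/m³.
Level flight ⇒ L = W = m·g = 13100 × 9.81 = 1.2851×10^5 N.
Dynamic pressure q = 0.5 × 0.526 × 226² = 13430 Pa.
CL = 2W/(ρv²S) = 2×1.2851×10^5/(0.526×226²×66.2) = 0.1445.
CD = 0.0188 + 0.0436 × 0.1445² = 0.01971.
D = q·S·CD = 13430 × 66.2 × 0.01971 = 17530 N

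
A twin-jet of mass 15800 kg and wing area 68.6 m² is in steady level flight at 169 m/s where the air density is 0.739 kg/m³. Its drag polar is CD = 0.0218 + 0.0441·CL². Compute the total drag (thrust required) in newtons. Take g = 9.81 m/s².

D = 17200 N

In steady level flight, lift balances weight: W = mg = 15800 × 9.81 = 1.55×10^5 N.
Dynamic pressure q = 0.5 × 0.739 × 169² = 10550 Pa.
Required CL = L/(qS) = 1.55×10^5/(10550·68.6) = 0.2141.
CD = 0.0218 + 0.0441 × 0.2141² = 0.02382.
D = q·S·CD = 10550 × 68.6 × 0.02382 = 17250 N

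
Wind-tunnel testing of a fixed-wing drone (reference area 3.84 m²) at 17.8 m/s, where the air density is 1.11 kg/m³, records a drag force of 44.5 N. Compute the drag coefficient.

From D = ½ρv²S·CD, rearranging gives CD = 2D/(ρv²S).
CD = 2 × 44.5 / (1.11 × 17.8² × 3.84) = 0.0659

CD = 0.0659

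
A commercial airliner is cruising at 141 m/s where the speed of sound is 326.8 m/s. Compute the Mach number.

M = 0.431

M = v/a = 141 / 326.8 = 0.431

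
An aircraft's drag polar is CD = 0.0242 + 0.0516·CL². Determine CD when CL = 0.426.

CD = 0.0242 + 0.0516 × 0.426² = 0.0242 + 0.009364 = 0.0336

CD = 0.0336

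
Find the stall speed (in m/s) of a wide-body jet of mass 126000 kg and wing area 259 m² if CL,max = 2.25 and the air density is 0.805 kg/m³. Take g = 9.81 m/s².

Stall occurs when L = W at CL,max. W = mg = 126000 × 9.81 = 1.236×10^6 N.
From L = ½ρV²S·CL,max = W: V_stall = √(2W/(ρSCL,max)) = √(2·1.236×10^6/(0.805·259·2.25))
V_stall = √5270 = 72.6 m/s

V_stall = 72.6 m/s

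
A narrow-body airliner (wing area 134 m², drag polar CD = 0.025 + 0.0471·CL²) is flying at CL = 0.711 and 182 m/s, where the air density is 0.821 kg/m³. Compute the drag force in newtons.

CD = 0.025 + 0.0471 × 0.711² = 0.04881
D = ½ρv²S·CD = ½ × 0.821 × 182² × 134 × 0.04881 = 88900 N

D = 88900 N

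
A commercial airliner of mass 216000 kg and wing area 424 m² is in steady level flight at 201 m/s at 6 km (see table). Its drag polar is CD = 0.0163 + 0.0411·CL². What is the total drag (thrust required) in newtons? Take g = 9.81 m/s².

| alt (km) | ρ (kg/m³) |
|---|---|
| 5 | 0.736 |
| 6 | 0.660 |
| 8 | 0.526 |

At 6 km, from the table: ρ = 0.660 kg/m³.
Level flight ⇒ L = W = m·g = 216000 × 9.81 = 2.119×10^6 N.
Dynamic pressure q = 0.5 × 0.66 × 201² = 13330 Pa.
Required CL = L/(qS) = 2.119×10^6/(13330·424) = 0.3748.
CD = 0.0163 + 0.0411 × 0.3748² = 0.02207.
D = q·S·CD = 13330 × 424 × 0.02207 = 1.248×10^5 N

D = 1.25×10^5 N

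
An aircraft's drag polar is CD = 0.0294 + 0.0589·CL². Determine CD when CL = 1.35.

CD = 0.0294 + 0.0589 × 1.35² = 0.0294 + 0.1073 = 0.137

CD = 0.137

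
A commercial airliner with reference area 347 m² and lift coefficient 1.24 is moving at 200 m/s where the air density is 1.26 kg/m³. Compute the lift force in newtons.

L = ½ρv²S·CL = ½ × 1.26 × 200² × 347 × 1.24 = 1.08×10^7 N ≈ 10800 kN

L = 1.08×10^7 N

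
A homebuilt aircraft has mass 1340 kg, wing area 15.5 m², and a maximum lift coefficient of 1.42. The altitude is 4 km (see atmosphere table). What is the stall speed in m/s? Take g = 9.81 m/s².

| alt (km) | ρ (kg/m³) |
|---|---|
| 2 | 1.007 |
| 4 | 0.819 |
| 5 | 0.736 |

V_stall = 38.2 m/s

At 4 km, from the table: ρ = 0.819 kg/m³.
At stall, lift equals weight: L = W = m·g = 1340 × 9.81 = 13150 N.
From L = ½ρV²S·CL,max = W: V_stall = √(2W/(ρSCL,max)) = √(2·13150/(0.819·15.5·1.42))
V_stall = √1458 = 38.2 m/s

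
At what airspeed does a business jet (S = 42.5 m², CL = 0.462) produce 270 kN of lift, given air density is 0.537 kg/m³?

L = ½ρv²S·CL ⇒ v = √(2L/(ρ·S·CL))
v = √(2 × 2.7×10^5 / (0.537 × 42.5 × 0.462)) = √51210 = 226 m/s

v = 226 m/s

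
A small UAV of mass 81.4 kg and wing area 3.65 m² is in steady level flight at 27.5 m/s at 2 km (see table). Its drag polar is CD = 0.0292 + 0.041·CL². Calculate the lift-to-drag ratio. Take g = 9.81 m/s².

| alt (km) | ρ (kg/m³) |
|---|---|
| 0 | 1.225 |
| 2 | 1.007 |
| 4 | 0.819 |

L/D = 13.4

At 2 km, from the table: ρ = 1.007 kg/m³.
In steady level flight, lift balances weight: W = mg = 81.4 × 9.81 = 798.53 N.
q = ½ρv² = ½ × 1.007 × 27.5² = 380.8 Pa.
Required CL = L/(qS) = 798.53/(380.8·3.65) = 0.5746.
CD = 0.0292 + 0.041 × 0.5746² = 0.04273.
L/D = CL/CD = 0.5746 / 0.04273 = 13.4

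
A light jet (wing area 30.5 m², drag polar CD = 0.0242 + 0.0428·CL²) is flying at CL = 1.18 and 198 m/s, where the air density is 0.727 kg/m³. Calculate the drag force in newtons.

CD = 0.0242 + 0.0428 × 1.18² = 0.08379
D = ½ρv²S·CD = ½ × 0.727 × 198² × 30.5 × 0.08379 = 36400 N

D = 36400 N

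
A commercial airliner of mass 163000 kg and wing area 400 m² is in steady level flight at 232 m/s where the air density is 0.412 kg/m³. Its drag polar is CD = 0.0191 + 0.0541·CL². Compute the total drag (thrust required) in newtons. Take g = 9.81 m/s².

D = 1.16×10^5 N

In steady level flight, lift balances weight: W = mg = 163000 × 9.81 = 1.599×10^6 N.
Dynamic pressure q = 0.5 × 0.412 × 232² = 11090 Pa.
CL = 2W/(ρv²S) = 2×1.599×10^6/(0.412×232²×400) = 0.3605.
CD = 0.0191 + 0.0541 × 0.3605² = 0.02613.
D = q·S·CD = 11090 × 400 × 0.02613 = 1.159×10^5 N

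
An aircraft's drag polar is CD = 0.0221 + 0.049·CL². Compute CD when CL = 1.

CD = 0.0221 + 0.049 × 1² = 0.0221 + 0.049 = 0.0711

CD = 0.0711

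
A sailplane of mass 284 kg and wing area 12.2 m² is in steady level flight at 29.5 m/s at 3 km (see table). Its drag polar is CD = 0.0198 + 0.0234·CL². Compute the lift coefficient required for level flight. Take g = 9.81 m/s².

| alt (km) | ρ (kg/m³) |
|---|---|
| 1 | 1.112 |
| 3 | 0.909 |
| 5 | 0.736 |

At 3 km, from the table: ρ = 0.909 kg/m³.
Weight W = mg = 284 × 9.81 = 2786 N; in level flight L = W.
Dynamic pressure q = 0.5 × 0.909 × 29.5² = 395.5 Pa.
CL = W/(q·S) = 2786 / (395.5 × 12.2) = 0.5774.

CL = 0.577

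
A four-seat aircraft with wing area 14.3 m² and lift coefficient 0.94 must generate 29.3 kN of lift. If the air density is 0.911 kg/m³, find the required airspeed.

L = ½ρv²S·CL ⇒ v = √(2L/(ρ·S·CL))
v = √(2 × 29300 / (0.911 × 14.3 × 0.94)) = √4785 = 69.2 m/s

v = 69.2 m/s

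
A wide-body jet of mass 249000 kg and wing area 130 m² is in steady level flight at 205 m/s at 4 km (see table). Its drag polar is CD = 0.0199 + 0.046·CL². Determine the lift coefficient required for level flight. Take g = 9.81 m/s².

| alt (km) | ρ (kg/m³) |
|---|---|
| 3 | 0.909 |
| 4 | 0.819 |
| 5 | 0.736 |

CL = 1.09

At 4 km, from the table: ρ = 0.819 kg/m³.
Weight W = mg = 249000 × 9.81 = 2.4427×10^6 N; in level flight L = W.
q = ½ρv² = ½ × 0.819 × 205² = 17210 Pa.
Required CL = L/(qS) = 2.4427×10^6/(17210·130) = 1.092.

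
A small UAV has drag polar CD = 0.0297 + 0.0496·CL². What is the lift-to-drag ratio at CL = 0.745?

L/D = 13

CD = 0.0297 + 0.0496 × 0.745² = 0.05723
L/D = CL/CD = 0.745 / 0.05723 = 13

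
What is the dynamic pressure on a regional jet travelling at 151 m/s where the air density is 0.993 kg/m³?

q = ½ρv² = ½ × 0.993 × 151² = 11300 Pa

q = 11300 Pa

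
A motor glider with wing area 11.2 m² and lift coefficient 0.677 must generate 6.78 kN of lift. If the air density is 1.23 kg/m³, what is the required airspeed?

v = 38.1 m/s

L = ½ρv²S·CL ⇒ v = √(2L/(ρ·S·CL))
v = √(2 × 6780 / (1.23 × 11.2 × 0.677)) = √1454 = 38.1 m/s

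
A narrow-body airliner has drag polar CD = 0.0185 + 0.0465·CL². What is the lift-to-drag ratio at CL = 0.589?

L/D = 17

CD = 0.0185 + 0.0465 × 0.589² = 0.03463
L/D = CL/CD = 0.589 / 0.03463 = 17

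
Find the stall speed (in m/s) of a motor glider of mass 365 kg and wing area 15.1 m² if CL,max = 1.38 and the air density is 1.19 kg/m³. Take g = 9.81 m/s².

V_stall = 17 m/s

Stall occurs when L = W at CL,max. W = mg = 365 × 9.81 = 3581 N.
From L = ½ρV²S·CL,max = W: V_stall = √(2W/(ρSCL,max)) = √(2·3581/(1.19·15.1·1.38))
V_stall = √288.8 = 17 m/s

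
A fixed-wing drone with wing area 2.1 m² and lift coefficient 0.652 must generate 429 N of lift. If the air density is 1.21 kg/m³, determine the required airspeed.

v = 22.8 m/s

L = ½ρv²S·CL ⇒ v = √(2L/(ρ·S·CL))
v = √(2 × 429 / (1.21 × 2.1 × 0.652)) = √517.9 = 22.8 m/s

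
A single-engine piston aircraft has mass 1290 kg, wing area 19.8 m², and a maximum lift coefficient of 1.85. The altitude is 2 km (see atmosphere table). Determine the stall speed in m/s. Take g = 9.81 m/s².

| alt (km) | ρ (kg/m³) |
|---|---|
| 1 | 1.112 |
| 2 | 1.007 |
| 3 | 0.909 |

V_stall = 26.2 m/s

At 2 km, from the table: ρ = 1.007 kg/m³.
Stall occurs when L = W at CL,max. W = mg = 1290 × 9.81 = 12650 N.
From L = ½ρV²S·CL,max = W: V_stall = √(2W/(ρSCL,max)) = √(2·12650/(1.007·19.8·1.85))
V_stall = √686.2 = 26.2 m/s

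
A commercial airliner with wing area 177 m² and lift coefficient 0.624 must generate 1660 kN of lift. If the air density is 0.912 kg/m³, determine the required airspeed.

L = ½ρv²S·CL ⇒ v = √(2L/(ρ·S·CL))
v = √(2 × 1.66×10^6 / (0.912 × 177 × 0.624)) = √32960 = 182 m/s

v = 182 m/s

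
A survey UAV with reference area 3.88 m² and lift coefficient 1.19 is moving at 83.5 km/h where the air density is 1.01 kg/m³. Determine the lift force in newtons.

L = 1250 N

Convert speed: v = 83.5 km/h ÷ 3.6 = 23.19 m/s.
L = ½ρv²S·CL = ½ × 1.01 × 23.19² × 3.88 × 1.19 = 1250 N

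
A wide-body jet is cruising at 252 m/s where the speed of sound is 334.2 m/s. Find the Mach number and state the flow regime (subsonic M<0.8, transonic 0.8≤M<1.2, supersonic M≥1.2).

M = v/a = 252 / 334.2 = 0.754
M = 0.754 → subsonic.

M = 0.754 (subsonic)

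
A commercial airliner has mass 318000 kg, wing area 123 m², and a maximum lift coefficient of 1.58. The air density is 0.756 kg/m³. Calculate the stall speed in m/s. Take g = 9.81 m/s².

V_stall = 206 m/s

Stall occurs when L = W at CL,max. W = mg = 318000 × 9.81 = 3.12×10^6 N.
From L = ½ρV²S·CL,max = W: V_stall = √(2W/(ρSCL,max)) = √(2·3.12×10^6/(0.756·123·1.58))
V_stall = √42470 = 206 m/s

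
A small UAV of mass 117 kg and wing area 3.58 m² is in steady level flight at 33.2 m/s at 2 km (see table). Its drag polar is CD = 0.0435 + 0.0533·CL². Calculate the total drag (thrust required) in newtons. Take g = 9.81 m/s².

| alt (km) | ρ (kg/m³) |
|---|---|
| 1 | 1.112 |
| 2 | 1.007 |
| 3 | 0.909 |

At 2 km, from the table: ρ = 1.007 kg/m³.
Level flight ⇒ L = W = m·g = 117 × 9.81 = 1147.8 N.
Dynamic pressure q = 0.5 × 1.007 × 33.2² = 555 Pa.
CL = W/(q·S) = 1147.8 / (555 × 3.58) = 0.5777.
CD = 0.0435 + 0.0533 × 0.5777² = 0.06129.
D = q·S·CD = 555 × 3.58 × 0.06129 = 121.8 N

D = 122 N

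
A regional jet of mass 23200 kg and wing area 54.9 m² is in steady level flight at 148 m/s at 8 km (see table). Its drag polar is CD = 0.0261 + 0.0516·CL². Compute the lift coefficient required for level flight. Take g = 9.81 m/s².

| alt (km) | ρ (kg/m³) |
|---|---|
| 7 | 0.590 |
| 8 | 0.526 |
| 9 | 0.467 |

CL = 0.72

At 8 km, from the table: ρ = 0.526 kg/m³.
Weight W = mg = 23200 × 9.81 = 2.2759×10^5 N; in level flight L = W.
q = ½ρv² = ½ × 0.526 × 148² = 5761 Pa.
CL = 2W/(ρv²S) = 2×2.2759×10^5/(0.526×148²×54.9) = 0.7196.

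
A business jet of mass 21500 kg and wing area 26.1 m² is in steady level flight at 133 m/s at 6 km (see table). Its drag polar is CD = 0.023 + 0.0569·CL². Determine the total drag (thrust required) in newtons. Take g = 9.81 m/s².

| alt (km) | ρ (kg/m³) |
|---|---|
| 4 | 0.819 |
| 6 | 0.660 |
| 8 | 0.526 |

D = 20100 N

At 6 km, from the table: ρ = 0.660 kg/m³.
In steady level flight, lift balances weight: W = mg = 21500 × 9.81 = 2.1092×10^5 N.
Dynamic pressure q = 0.5 × 0.66 × 133² = 5837 Pa.
CL = 2W/(ρv²S) = 2×2.1092×10^5/(0.66×133²×26.1) = 1.384.
CD = 0.023 + 0.0569 × 1.384² = 0.132.
D = q·S·CD = 5837 × 26.1 × 0.132 = 20120 N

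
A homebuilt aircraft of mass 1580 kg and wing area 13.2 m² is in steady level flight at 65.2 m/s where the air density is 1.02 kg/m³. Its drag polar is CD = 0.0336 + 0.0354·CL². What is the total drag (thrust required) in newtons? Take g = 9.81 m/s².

Level flight ⇒ L = W = m·g = 1580 × 9.81 = 15500 N.
q = ½ρv² = ½ × 1.02 × 65.2² = 2168 Pa.
CL = 2W/(ρv²S) = 2×15500/(1.02×65.2²×13.2) = 0.5416.
CD = 0.0336 + 0.0354 × 0.5416² = 0.04398.
D = q·S·CD = 2168 × 13.2 × 0.04398 = 1259 N

D = 1260 N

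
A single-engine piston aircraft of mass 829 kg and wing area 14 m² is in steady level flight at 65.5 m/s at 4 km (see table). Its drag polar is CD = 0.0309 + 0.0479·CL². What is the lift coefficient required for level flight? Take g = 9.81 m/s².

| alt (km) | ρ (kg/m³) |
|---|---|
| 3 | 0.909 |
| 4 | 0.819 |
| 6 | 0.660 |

CL = 0.331

At 4 km, from the table: ρ = 0.819 kg/m³.
In steady level flight, lift balances weight: W = mg = 829 × 9.81 = 8132.5 N.
q = ½ρv² = ½ × 0.819 × 65.5² = 1757 Pa.
CL = W/(q·S) = 8132.5 / (1757 × 14) = 0.3306.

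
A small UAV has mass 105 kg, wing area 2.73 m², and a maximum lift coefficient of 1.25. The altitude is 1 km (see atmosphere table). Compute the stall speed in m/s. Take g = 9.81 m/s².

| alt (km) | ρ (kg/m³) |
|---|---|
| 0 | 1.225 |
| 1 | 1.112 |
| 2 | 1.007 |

V_stall = 23.3 m/s

At 1 km, from the table: ρ = 1.112 kg/m³.
Weight W = mg = 105 × 9.81 = 1030 N.
From L = ½ρV²S·CL,max = W: V_stall = √(2W/(ρSCL,max)) = √(2·1030/(1.112·2.73·1.25))
V_stall = √542.9 = 23.3 m/s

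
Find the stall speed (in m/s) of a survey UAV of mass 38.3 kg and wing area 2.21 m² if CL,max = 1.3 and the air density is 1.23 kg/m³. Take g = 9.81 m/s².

At stall, lift equals weight: L = W = m·g = 38.3 × 9.81 = 375.7 N.
From L = ½ρV²S·CL,max = W: V_stall = √(2W/(ρSCL,max)) = √(2·375.7/(1.23·2.21·1.3))
V_stall = √212.6 = 14.6 m/s

V_stall = 14.6 m/s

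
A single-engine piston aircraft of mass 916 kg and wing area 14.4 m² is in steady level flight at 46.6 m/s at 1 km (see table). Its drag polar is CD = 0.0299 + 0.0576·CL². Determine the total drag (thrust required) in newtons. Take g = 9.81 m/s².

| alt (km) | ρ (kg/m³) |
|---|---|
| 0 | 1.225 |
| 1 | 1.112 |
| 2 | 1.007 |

D = 787 N

At 1 km, from the table: ρ = 1.112 kg/m³.
Level flight ⇒ L = W = m·g = 916 × 9.81 = 8986 N.
q = ½ρv² = ½ × 1.112 × 46.6² = 1207 Pa.
Required CL = L/(qS) = 8986/(1207·14.4) = 0.5168.
CD = 0.0299 + 0.0576 × 0.5168² = 0.04529.
D = q·S·CD = 1207 × 14.4 × 0.04529 = 787.4 N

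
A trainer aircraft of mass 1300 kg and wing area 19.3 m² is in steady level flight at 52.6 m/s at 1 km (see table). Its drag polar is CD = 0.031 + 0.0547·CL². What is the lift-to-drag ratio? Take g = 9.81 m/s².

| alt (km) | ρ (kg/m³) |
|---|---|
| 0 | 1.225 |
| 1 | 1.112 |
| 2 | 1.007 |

L/D = 10.5

At 1 km, from the table: ρ = 1.112 kg/m³.
Weight W = mg = 1300 × 9.81 = 12753 N; in level flight L = W.
Dynamic pressure q = 0.5 × 1.112 × 52.6² = 1538 Pa.
CL = 2W/(ρv²S) = 2×12753/(1.112×52.6²×19.3) = 0.4295.
CD = 0.031 + 0.0547 × 0.4295² = 0.04109.
L/D = CL/CD = 0.4295 / 0.04109 = 10.5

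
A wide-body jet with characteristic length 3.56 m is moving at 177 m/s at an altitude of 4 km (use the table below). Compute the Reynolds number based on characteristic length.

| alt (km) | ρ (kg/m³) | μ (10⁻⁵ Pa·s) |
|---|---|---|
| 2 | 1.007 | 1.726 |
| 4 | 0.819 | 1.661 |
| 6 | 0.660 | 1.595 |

At 4 km, from the table: ρ = 0.819 kg/m³, μ = 1.661×10⁻⁵ Pa·s.
Re = ρ·v·c/μ = 0.819 × 177 × 3.56 / (1.661×10⁻⁵) = 3.11×10^7

Re = 3.11×10^7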